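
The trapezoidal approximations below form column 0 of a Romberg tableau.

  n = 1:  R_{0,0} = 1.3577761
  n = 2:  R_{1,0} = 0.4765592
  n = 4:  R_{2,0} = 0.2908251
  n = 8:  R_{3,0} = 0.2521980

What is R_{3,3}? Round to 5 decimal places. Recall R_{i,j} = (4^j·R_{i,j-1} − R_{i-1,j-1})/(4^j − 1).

0.24014

Richardson extrapolation on the trapezoidal column (denominator 4−1=3):
R_{1,1} = 0.4765592 + (0.4765592 − 1.3577761)/3 = 0.1828202
R_{2,1} = 0.2908251 + (0.2908251 − 0.4765592)/3 = 0.2289137
R_{3,1} = (4·0.2521980 − 0.2908251) / 3 = 0.2393223
R_{2,2} = 0.2289137 + (0.2289137 − 0.1828202)/15 = 0.2319866
R_{3,2} = (16·0.2393223 − 0.2289137) / 15 = 0.2400162
R_{3,3} = 0.2400162 + (0.2400162 − 0.2319866)/63 = 0.2401437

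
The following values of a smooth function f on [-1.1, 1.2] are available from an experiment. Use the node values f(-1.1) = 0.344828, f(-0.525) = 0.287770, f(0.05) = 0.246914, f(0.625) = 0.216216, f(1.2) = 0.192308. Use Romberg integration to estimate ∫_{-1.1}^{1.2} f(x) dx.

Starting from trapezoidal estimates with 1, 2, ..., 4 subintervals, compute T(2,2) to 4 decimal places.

0.5840

T(0,0) (trapezoid, 1 panel, h=2.3000): 0.617706
T(1,0) (trapezoid, 2 panels, h=1.1500): 0.592804
T(2,0) (trapezoid, 4 panels, h=0.5750): 0.586194
T(1,1) = 0.592804 + (0.592804 − 0.617706)/3 = 0.584503
T(2,1) = 0.586194 + (0.586194 − 0.592804)/3 = 0.583991
T(2,2) = 0.583991 + (0.583991 − 0.584503)/15 = 0.583957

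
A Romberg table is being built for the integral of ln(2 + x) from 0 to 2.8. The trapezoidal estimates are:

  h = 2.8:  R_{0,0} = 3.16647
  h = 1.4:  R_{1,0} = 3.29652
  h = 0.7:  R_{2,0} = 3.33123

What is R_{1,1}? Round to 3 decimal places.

3.340

Richardson extrapolation on the trapezoidal column (denominator 4−1=3):
R_{1,1} = 3.29652 + (3.29652 − 3.16647)/3 = 3.33987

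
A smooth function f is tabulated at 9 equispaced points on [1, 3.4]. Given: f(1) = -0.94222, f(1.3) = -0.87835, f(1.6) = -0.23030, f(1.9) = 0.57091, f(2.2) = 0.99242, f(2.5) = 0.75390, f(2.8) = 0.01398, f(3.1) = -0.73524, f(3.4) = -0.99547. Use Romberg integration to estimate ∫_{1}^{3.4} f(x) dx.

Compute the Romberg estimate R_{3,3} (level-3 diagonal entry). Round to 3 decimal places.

R_{0,0} (trapezoid, 1 panel, h=2.4000): -2.32523
R_{1,0} (trapezoid, 2 panels, h=1.2000): 0.02829
R_{2,0} (trapezoid, 4 panels, h=0.6000): -0.11565
R_{3,0} (trapezoid, 8 panels, h=0.3000): -0.14446
R_{1,1} = 0.02829 + (0.02829 − (-2.32523))/3 = 0.81280
R_{2,1} = -0.11565 + (-0.11565 − 0.02829)/3 = -0.16363
R_{3,1} = -0.14446 + (-0.14446 − (-0.11565))/3 = -0.15406
R_{2,2} = -0.16363 + (-0.16363 − 0.81280)/15 = -0.22873
R_{3,2} = -0.15406 + (-0.15406 − (-0.16363))/15 = -0.15342
R_{3,3} = -0.15342 + (-0.15342 − (-0.22873))/63 = -0.15222

-0.152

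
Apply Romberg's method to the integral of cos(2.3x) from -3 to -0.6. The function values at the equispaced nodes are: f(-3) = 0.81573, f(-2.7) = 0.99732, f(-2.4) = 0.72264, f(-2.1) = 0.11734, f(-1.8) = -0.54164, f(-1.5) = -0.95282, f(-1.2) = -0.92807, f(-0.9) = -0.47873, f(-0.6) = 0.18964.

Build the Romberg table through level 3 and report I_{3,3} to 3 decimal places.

I_{0,0} (trapezoid, 1 panel, h=2.4000): 1.20644
I_{1,0} (trapezoid, 2 panels, h=1.2000): -0.04675
I_{2,0} (trapezoid, 4 panels, h=0.6000): -0.14663
I_{3,0} (trapezoid, 8 panels, h=0.3000): -0.16838
I_{1,1} = -0.04675 + (-0.04675 − 1.20644)/3 = -0.46448
I_{2,1} = -0.14663 + (-0.14663 − (-0.04675))/3 = -0.17992
I_{3,1} = -0.16838 + (-0.16838 − (-0.14663))/3 = -0.17563
I_{2,2} = -0.17992 + (-0.17992 − (-0.46448))/15 = -0.16095
I_{3,2} = -0.17563 + (-0.17563 − (-0.17992))/15 = -0.17534
I_{3,3} = -0.17534 + (-0.17534 − (-0.16095))/63 = -0.17557

-0.176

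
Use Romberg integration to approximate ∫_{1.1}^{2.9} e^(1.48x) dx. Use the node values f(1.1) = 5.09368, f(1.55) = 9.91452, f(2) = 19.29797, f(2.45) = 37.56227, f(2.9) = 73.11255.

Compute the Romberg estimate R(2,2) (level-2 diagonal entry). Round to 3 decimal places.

R(0,0) (trapezoid, 1 panel, h=1.8000): 70.38561
R(1,0) (trapezoid, 2 panels, h=0.9000): 52.56098
R(2,0) (trapezoid, 4 panels, h=0.4500): 47.64504
R(1,1) = 52.56098 + (52.56098 − 70.38561)/3 = 46.61944
R(2,1) = 47.64504 + (47.64504 − 52.56098)/3 = 46.00639
R(2,2) = 46.00639 + (46.00639 − 46.61944)/15 = 45.96552

45.966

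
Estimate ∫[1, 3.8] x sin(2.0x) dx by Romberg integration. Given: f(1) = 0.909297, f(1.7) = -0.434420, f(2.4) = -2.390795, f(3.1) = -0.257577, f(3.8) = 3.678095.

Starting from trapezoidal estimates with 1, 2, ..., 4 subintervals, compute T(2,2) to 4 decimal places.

-0.5825

T(0,0) (trapezoid, 1 panel, h=2.8000): 6.422349
T(1,0) (trapezoid, 2 panels, h=1.4000): -0.135939
T(2,0) (trapezoid, 4 panels, h=0.7000): -0.552367
T(1,1) = -0.135939 + (-0.135939 − 6.422349)/3 = -2.322035
T(2,1) = -0.552367 + (-0.552367 − (-0.135939))/3 = -0.691176
T(2,2) = -0.691176 + (-0.691176 − (-2.322035))/15 = -0.582452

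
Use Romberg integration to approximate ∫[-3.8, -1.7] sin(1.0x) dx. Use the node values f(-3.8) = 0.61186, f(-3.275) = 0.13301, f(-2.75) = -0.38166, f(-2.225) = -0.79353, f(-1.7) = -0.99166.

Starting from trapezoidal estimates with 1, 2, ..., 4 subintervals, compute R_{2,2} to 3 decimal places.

R_{0,0} (trapezoid, 1 panel, h=2.1000): -0.39879
R_{1,0} (trapezoid, 2 panels, h=1.0500): -0.60014
R_{2,0} (trapezoid, 4 panels, h=0.5250): -0.64684
R_{1,1} = -0.60014 + (-0.60014 − (-0.39879))/3 = -0.66726
R_{2,1} = -0.64684 + (-0.64684 − (-0.60014))/3 = -0.66241
R_{2,2} = -0.66241 + (-0.66241 − (-0.66726))/15 = -0.66209

-0.662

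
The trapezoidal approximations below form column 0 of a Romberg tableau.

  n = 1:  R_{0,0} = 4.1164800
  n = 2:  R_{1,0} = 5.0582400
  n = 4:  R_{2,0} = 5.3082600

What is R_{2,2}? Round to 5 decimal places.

5.39290

Richardson extrapolation on the trapezoidal column (denominator 4−1=3):
R_{1,1} = 5.0582400 + (5.0582400 − 4.1164800)/3 = 5.3721600
R_{2,1} = (4·5.3082600 − 5.0582400) / 3 = 5.3916000
R_{2,2} = 5.3916000 + (5.3916000 − 5.3721600)/15 = 5.3928960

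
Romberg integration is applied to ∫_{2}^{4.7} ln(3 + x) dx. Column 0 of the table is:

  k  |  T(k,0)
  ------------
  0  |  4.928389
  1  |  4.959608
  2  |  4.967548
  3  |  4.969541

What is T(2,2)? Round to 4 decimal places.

Richardson extrapolation on the trapezoidal column (denominator 4−1=3):
T(1,1) = 4.959608 + (4.959608 − 4.928389)/3 = 4.970014
T(2,1) = 4.967548 + (4.967548 − 4.959608)/3 = 4.970195
T(2,2) = (16·4.970195 − 4.970014) / 15 = 4.970207

4.9702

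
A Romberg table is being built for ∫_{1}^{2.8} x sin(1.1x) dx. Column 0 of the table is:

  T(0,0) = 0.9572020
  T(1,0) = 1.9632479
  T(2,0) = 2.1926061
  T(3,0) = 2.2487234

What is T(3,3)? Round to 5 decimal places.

T(1,1) = (4·1.9632479 − 0.9572020) / 3 = 2.2985965
T(2,1) = 2.1926061 + (2.1926061 − 1.9632479)/3 = 2.2690588
T(3,1) = 2.2487234 + (2.2487234 − 2.1926061)/3 = 2.2674292
T(2,2) = 2.2690588 + (2.2690588 − 2.2985965)/15 = 2.2670896
T(3,2) = (16·2.2674292 − 2.2690588) / 15 = 2.2673206
T(3,3) = (64·2.2673206 − 2.2670896) / 63 = 2.2673243

2.26732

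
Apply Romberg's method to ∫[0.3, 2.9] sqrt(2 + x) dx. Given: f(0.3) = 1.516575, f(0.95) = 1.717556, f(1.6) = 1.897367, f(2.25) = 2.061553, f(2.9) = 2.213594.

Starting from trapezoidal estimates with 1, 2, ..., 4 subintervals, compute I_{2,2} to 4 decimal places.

I_{0,0} (trapezoid, 1 panel, h=2.6000): 4.849220
I_{1,0} (trapezoid, 2 panels, h=1.3000): 4.891187
I_{2,0} (trapezoid, 4 panels, h=0.6500): 4.902014
I_{1,1} = 4.891187 + (4.891187 − 4.849220)/3 = 4.905176
I_{2,1} = 4.902014 + (4.902014 − 4.891187)/3 = 4.905623
I_{2,2} = 4.905623 + (4.905623 − 4.905176)/15 = 4.905653

4.9057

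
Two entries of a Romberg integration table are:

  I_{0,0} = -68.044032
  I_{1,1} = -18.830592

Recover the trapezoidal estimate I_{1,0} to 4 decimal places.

-31.1340

From I_{1,1} = (4·I_{1,0} − I_{0,0})/3, solve for I_{1,0}:
4·I_{1,0} = 3·(-18.830592) + (-68.044032) = -124.535808
I_{1,0} = -31.133952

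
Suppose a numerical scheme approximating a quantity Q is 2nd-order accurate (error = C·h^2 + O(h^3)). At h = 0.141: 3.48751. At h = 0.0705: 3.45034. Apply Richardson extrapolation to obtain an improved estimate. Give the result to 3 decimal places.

The leading error scales as h^2; refining by a factor of 2 reduces it by 2^2 = 4.
Extrapolated value = (4·A(h/2) − A(h)) / (4 − 1)
= (4·3.45034 − 3.48751) / 3
= 10.31385 / 3 = 3.43795

3.438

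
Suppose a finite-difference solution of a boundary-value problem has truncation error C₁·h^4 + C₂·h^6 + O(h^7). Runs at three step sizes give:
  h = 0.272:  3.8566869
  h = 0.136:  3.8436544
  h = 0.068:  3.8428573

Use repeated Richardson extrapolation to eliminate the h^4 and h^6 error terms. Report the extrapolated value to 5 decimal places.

First eliminate the h^4 term (factor 2^4 = 16):
  B₁ = (16·3.8436544 − 3.8566869)/15 = 3.8427856
  B₂ = (16·3.8428573 − 3.8436544)/15 = 3.8428042
Then eliminate the h^6 term (factor 2^6 = 64):
  (64·3.8428042 − 3.8427856)/63 = 3.8428045

3.84280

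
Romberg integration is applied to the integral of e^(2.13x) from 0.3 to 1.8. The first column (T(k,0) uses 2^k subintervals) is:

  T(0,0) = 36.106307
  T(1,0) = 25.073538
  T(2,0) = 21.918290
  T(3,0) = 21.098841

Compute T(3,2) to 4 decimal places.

Richardson extrapolation on the trapezoidal column (denominator 4−1=3):
T(2,1) = (4·21.918290 − 25.073538) / 3 = 20.866541
T(3,1) = (4·21.098841 − 21.918290) / 3 = 20.825691
T(3,2) = 20.825691 + (20.825691 − 20.866541)/15 = 20.822968

20.8230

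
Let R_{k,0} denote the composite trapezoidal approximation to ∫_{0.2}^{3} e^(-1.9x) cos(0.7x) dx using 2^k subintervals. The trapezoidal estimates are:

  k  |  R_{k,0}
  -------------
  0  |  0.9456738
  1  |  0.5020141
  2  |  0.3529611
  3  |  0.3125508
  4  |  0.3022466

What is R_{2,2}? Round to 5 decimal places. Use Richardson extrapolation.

0.29989

Richardson extrapolation on the trapezoidal column (denominator 4−1=3):
R_{1,1} = (4·0.5020141 − 0.9456738) / 3 = 0.3541275
R_{2,1} = (4·0.3529611 − 0.5020141) / 3 = 0.3032768
R_{2,2} = (16·0.3032768 − 0.3541275) / 15 = 0.2998868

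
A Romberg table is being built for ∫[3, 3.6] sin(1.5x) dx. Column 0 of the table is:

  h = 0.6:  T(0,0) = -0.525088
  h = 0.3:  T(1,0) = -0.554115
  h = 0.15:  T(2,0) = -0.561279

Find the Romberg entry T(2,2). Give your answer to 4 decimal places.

-0.5637

Richardson extrapolation on the trapezoidal column (denominator 4−1=3):
T(1,1) = (4·(-0.554115) − (-0.525088)) / 3 = -0.563791
T(2,1) = -0.561279 + (-0.561279 − (-0.554115))/3 = -0.563667
T(2,2) = -0.563667 + (-0.563667 − (-0.563791))/15 = -0.563659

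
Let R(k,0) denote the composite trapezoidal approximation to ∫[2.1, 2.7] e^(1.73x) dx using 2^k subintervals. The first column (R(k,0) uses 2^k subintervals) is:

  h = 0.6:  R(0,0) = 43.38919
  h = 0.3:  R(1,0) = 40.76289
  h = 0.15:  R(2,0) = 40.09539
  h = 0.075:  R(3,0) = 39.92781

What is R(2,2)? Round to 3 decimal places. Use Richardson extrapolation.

39.872

R(1,1) = 40.76289 + (40.76289 − 43.38919)/3 = 39.88746
R(2,1) = 40.09539 + (40.09539 − 40.76289)/3 = 39.87289
R(2,2) = (16·39.87289 − 39.88746) / 15 = 39.87192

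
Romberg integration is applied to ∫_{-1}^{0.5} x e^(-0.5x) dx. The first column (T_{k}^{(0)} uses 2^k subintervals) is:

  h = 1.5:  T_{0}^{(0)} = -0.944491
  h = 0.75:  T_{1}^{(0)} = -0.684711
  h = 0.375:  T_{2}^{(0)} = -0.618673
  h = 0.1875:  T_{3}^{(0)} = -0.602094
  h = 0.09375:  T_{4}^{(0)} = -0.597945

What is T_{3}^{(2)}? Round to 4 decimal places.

T_{2}^{(1)} = (4·(-0.618673) − (-0.684711)) / 3 = -0.596660
T_{3}^{(1)} = (4·(-0.602094) − (-0.618673)) / 3 = -0.596568
T_{3}^{(2)} = (16·(-0.596568) − (-0.596660)) / 15 = -0.596562
(Column j=1 coincides with Simpson's rule on the same nodes.)

-0.5966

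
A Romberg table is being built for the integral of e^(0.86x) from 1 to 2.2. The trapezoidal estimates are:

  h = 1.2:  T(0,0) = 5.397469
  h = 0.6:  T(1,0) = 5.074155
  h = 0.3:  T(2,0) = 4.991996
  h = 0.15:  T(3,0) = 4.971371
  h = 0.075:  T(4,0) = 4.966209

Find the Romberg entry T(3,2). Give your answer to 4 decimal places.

Richardson extrapolation on the trapezoidal column (denominator 4−1=3):
T(2,1) = 4.991996 + (4.991996 − 5.074155)/3 = 4.964610
T(3,1) = (4·4.971371 − 4.991996) / 3 = 4.964496
T(3,2) = (16·4.964496 − 4.964610) / 15 = 4.964488

4.9645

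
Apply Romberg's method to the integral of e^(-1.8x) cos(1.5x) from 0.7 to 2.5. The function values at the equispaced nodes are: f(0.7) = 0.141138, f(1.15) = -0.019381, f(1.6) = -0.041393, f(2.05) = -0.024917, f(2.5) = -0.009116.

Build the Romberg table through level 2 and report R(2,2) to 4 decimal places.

R(0,0) (trapezoid, 1 panel, h=1.8000): 0.118820
R(1,0) (trapezoid, 2 panels, h=0.9000): 0.022156
R(2,0) (trapezoid, 4 panels, h=0.4500): -0.008856
R(1,1) = 0.022156 + (0.022156 − 0.118820)/3 = -0.010065
R(2,1) = -0.008856 + (-0.008856 − 0.022156)/3 = -0.019193
R(2,2) = -0.019193 + (-0.019193 − (-0.010065))/15 = -0.019802

-0.0198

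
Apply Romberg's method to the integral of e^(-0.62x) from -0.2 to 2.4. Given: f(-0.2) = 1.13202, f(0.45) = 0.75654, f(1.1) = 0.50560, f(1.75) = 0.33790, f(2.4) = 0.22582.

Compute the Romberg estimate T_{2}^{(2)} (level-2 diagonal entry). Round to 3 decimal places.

1.462

T_{0}^{(0)} (trapezoid, 1 panel, h=2.6000): 1.76519
T_{1}^{(0)} (trapezoid, 2 panels, h=1.3000): 1.53988
T_{2}^{(0)} (trapezoid, 4 panels, h=0.6500): 1.48132
T_{1}^{(1)} = 1.53988 + (1.53988 − 1.76519)/3 = 1.46478
T_{2}^{(1)} = 1.48132 + (1.48132 − 1.53988)/3 = 1.46180
T_{2}^{(2)} = 1.46180 + (1.46180 − 1.46478)/15 = 1.46160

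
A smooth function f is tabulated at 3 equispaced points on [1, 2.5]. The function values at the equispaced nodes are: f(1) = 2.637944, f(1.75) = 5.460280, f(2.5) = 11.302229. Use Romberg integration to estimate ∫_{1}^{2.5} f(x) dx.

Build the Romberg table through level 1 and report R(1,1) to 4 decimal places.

8.9453

R(0,0) (trapezoid, 1 panel, h=1.5000): 10.455130
R(1,0) (trapezoid, 2 panels, h=0.7500): 9.322775
R(1,1) = 9.322775 + (9.322775 − 10.455130)/3 = 8.945323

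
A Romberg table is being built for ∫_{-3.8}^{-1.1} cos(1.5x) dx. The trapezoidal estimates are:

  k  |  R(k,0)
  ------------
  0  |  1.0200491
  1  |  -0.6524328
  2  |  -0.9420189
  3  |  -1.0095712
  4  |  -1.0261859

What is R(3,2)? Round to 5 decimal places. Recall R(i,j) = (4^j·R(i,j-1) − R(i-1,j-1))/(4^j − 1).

-1.03166

Richardson extrapolation on the trapezoidal column (denominator 4−1=3):
R(2,1) = -0.9420189 + (-0.9420189 − (-0.6524328))/3 = -1.0385476
R(3,1) = -1.0095712 + (-1.0095712 − (-0.9420189))/3 = -1.0320886
R(3,2) = (16·(-1.0320886) − (-1.0385476)) / 15 = -1.0316580
(Column j=1 coincides with Simpson's rule on the same nodes.)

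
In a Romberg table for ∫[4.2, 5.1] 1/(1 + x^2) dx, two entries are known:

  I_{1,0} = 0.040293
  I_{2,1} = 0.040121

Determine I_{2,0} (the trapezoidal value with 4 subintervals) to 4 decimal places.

0.0402

From I_{2,1} = (4·I_{2,0} − I_{1,0})/3, solve for I_{2,0}:
4·I_{2,0} = 3·0.040121 + 0.040293 = 0.160656
I_{2,0} = 0.040164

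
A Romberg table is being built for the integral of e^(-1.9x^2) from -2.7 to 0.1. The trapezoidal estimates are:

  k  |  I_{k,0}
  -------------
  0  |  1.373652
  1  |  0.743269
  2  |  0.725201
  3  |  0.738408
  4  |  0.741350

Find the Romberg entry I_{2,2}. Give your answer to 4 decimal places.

0.7316

I_{1,1} = 0.743269 + (0.743269 − 1.373652)/3 = 0.533141
I_{2,1} = 0.725201 + (0.725201 − 0.743269)/3 = 0.719178
I_{2,2} = 0.719178 + (0.719178 − 0.533141)/15 = 0.731580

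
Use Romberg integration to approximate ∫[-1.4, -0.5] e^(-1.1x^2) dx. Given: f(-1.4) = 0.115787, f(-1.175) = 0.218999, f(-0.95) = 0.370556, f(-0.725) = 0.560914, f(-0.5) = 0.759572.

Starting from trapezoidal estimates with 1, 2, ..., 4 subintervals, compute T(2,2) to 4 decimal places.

T(0,0) (trapezoid, 1 panel, h=0.9000): 0.393912
T(1,0) (trapezoid, 2 panels, h=0.4500): 0.363706
T(2,0) (trapezoid, 4 panels, h=0.2250): 0.357333
T(1,1) = 0.363706 + (0.363706 − 0.393912)/3 = 0.353637
T(2,1) = 0.357333 + (0.357333 − 0.363706)/3 = 0.355209
T(2,2) = 0.355209 + (0.355209 − 0.353637)/15 = 0.355314

0.3553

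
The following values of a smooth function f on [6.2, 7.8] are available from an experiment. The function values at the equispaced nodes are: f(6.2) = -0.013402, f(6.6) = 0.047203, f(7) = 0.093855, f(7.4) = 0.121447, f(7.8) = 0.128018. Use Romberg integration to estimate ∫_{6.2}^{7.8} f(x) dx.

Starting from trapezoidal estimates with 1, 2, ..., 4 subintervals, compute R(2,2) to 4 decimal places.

0.1302

R(0,0) (trapezoid, 1 panel, h=1.6000): 0.091693
R(1,0) (trapezoid, 2 panels, h=0.8000): 0.120930
R(2,0) (trapezoid, 4 panels, h=0.4000): 0.127925
R(1,1) = 0.120930 + (0.120930 − 0.091693)/3 = 0.130676
R(2,1) = 0.127925 + (0.127925 − 0.120930)/3 = 0.130257
R(2,2) = 0.130257 + (0.130257 − 0.130676)/15 = 0.130229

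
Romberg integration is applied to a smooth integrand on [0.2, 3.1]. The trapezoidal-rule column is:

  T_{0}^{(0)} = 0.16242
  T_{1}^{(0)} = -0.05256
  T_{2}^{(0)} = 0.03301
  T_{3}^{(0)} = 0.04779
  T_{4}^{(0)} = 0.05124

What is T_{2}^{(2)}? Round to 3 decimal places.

0.074

Richardson extrapolation on the trapezoidal column (denominator 4−1=3):
T_{1}^{(1)} = -0.05256 + (-0.05256 − 0.16242)/3 = -0.12422
T_{2}^{(1)} = 0.03301 + (0.03301 − (-0.05256))/3 = 0.06153
T_{2}^{(2)} = 0.06153 + (0.06153 − (-0.12422))/15 = 0.07391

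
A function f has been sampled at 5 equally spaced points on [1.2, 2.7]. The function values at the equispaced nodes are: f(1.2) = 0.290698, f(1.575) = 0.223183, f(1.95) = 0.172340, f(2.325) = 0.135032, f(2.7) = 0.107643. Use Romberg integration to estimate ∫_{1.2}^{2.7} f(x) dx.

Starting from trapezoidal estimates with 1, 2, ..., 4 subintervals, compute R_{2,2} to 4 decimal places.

R_{0,0} (trapezoid, 1 panel, h=1.5000): 0.298756
R_{1,0} (trapezoid, 2 panels, h=0.7500): 0.278633
R_{2,0} (trapezoid, 4 panels, h=0.3750): 0.273647
R_{1,1} = 0.278633 + (0.278633 − 0.298756)/3 = 0.271925
R_{2,1} = 0.273647 + (0.273647 − 0.278633)/3 = 0.271985
R_{2,2} = 0.271985 + (0.271985 − 0.271925)/15 = 0.271989

0.2720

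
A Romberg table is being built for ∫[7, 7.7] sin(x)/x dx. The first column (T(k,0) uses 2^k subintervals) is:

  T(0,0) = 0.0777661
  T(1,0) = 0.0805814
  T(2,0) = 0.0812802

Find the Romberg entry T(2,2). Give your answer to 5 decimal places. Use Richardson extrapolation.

T(1,1) = 0.0805814 + (0.0805814 − 0.0777661)/3 = 0.0815198
T(2,1) = 0.0812802 + (0.0812802 − 0.0805814)/3 = 0.0815131
T(2,2) = (16·0.0815131 − 0.0815198) / 15 = 0.0815127
(Column j=1 coincides with Simpson's rule on the same nodes.)

0.08151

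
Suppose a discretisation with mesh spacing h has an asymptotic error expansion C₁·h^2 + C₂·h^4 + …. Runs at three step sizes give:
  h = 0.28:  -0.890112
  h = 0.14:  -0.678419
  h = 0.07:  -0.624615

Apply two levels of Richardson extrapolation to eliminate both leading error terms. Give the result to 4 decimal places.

First eliminate the h^2 term (factor 2^2 = 4):
  B₁ = (4·(-0.678419) − (-0.890112))/3 = -0.607855
  B₂ = (4·(-0.624615) − (-0.678419))/3 = -0.606680
Then eliminate the h^4 term (factor 2^4 = 16):
  (16·(-0.606680) − (-0.607855))/15 = -0.606602

-0.6066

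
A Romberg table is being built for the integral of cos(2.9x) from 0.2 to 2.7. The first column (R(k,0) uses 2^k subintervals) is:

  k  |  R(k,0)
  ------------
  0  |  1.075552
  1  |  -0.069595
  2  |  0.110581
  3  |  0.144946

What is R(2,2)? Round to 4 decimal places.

0.2121

R(1,1) = (4·(-0.069595) − 1.075552) / 3 = -0.451311
R(2,1) = 0.110581 + (0.110581 − (-0.069595))/3 = 0.170640
R(2,2) = (16·0.170640 − (-0.451311)) / 15 = 0.212103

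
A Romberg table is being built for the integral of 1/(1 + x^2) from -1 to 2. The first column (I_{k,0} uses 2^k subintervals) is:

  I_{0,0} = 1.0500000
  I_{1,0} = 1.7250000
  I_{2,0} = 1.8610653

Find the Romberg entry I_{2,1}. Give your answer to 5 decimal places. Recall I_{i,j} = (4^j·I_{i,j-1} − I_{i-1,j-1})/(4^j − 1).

1.90642

I_{2,1} = (4·1.8610653 − 1.7250000) / 3 = 1.9064204
(Column j=1 coincides with Simpson's rule on the same nodes.)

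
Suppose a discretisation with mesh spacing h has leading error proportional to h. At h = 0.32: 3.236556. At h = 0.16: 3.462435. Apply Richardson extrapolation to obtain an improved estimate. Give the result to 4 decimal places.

The leading error scales as h; refining by a factor of 2 reduces it by 2^1 = 2.
Extrapolated value = (2·A(h/2) − A(h)) / (2 − 1)
= (2·3.462435 − 3.236556) / 1
= 3.688314 / 1 = 3.688314

3.6883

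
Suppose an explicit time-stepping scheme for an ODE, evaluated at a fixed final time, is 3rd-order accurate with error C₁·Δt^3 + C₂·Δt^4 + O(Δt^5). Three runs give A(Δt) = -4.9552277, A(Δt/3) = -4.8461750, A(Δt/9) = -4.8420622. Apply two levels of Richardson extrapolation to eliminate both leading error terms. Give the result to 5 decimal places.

First eliminate the Δt^3 term (factor 3^3 = 27):
  B₁ = (27·(-4.8461750) − (-4.9552277))/26 = -4.8419807
  B₂ = (27·(-4.8420622) − (-4.8461750))/26 = -4.8419040
Then eliminate the Δt^4 term (factor 3^4 = 81):
  (81·(-4.8419040) − (-4.8419807))/80 = -4.8419030

-4.84190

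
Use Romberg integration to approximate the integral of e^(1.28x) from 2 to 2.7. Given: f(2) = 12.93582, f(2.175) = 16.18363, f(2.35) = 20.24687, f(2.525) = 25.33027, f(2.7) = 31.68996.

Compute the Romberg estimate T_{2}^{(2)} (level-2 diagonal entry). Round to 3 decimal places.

14.652

T_{0}^{(0)} (trapezoid, 1 panel, h=0.7000): 15.61902
T_{1}^{(0)} (trapezoid, 2 panels, h=0.3500): 14.89592
T_{2}^{(0)} (trapezoid, 4 panels, h=0.1750): 14.71289
T_{1}^{(1)} = 14.89592 + (14.89592 − 15.61902)/3 = 14.65489
T_{2}^{(1)} = 14.71289 + (14.71289 − 14.89592)/3 = 14.65188
T_{2}^{(2)} = 14.65188 + (14.65188 − 14.65489)/15 = 14.65168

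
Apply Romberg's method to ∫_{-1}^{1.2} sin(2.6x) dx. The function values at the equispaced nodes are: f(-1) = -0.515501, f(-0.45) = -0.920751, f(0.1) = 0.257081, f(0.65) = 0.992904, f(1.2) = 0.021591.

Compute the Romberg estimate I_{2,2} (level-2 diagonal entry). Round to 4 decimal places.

0.0473

I_{0,0} (trapezoid, 1 panel, h=2.2000): -0.543301
I_{1,0} (trapezoid, 2 panels, h=1.1000): 0.011139
I_{2,0} (trapezoid, 4 panels, h=0.5500): 0.045253
I_{1,1} = 0.011139 + (0.011139 − (-0.543301))/3 = 0.195952
I_{2,1} = 0.045253 + (0.045253 − 0.011139)/3 = 0.056624
I_{2,2} = 0.056624 + (0.056624 − 0.195952)/15 = 0.047335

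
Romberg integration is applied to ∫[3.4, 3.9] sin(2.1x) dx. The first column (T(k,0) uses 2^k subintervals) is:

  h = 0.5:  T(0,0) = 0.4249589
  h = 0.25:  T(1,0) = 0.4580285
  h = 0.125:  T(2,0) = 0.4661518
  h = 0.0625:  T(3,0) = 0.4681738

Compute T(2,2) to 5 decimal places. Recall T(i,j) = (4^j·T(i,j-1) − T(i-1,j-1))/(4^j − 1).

0.46885

T(1,1) = (4·0.4580285 − 0.4249589) / 3 = 0.4690517
T(2,1) = (4·0.4661518 − 0.4580285) / 3 = 0.4688596
T(2,2) = (16·0.4688596 − 0.4690517) / 15 = 0.4688468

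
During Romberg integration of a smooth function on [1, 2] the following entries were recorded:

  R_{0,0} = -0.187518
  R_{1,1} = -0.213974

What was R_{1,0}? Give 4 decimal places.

From R_{1,1} = (4·R_{1,0} − R_{0,0})/3, solve for R_{1,0}:
4·R_{1,0} = 3·(-0.213974) + (-0.187518) = -0.829440
R_{1,0} = -0.207360

-0.2074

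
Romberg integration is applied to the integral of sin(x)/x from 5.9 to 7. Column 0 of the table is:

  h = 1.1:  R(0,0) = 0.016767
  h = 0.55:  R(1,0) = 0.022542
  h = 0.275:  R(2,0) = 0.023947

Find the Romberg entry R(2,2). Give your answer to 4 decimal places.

Richardson extrapolation on the trapezoidal column (denominator 4−1=3):
R(1,1) = 0.022542 + (0.022542 − 0.016767)/3 = 0.024467
R(2,1) = 0.023947 + (0.023947 − 0.022542)/3 = 0.024415
R(2,2) = (16·0.024415 − 0.024467) / 15 = 0.024412
(Column j=1 coincides with Simpson's rule on the same nodes.)

0.0244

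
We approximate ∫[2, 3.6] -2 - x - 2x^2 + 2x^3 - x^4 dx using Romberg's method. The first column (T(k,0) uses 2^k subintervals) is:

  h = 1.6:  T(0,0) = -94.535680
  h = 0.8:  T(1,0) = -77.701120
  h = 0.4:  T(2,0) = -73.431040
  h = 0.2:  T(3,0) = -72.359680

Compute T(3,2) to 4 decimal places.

Richardson extrapolation on the trapezoidal column (denominator 4−1=3):
T(2,1) = (4·(-73.431040) − (-77.701120)) / 3 = -72.007680
T(3,1) = -72.359680 + (-72.359680 − (-73.431040))/3 = -72.002560
T(3,2) = -72.002560 + (-72.002560 − (-72.007680))/15 = -72.002219

-72.0022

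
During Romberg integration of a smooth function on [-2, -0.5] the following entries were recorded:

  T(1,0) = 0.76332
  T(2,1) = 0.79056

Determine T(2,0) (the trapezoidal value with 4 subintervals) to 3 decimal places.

0.784

From T(2,1) = (4·T(2,0) − T(1,0))/3, solve for T(2,0):
4·T(2,0) = 3·0.79056 + 0.76332 = 3.13500
T(2,0) = 0.78375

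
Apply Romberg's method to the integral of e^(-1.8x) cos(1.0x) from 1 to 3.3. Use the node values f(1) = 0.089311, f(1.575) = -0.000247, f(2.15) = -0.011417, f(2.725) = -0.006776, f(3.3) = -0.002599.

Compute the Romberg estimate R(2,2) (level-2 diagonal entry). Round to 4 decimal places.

R(0,0) (trapezoid, 1 panel, h=2.3000): 0.099719
R(1,0) (trapezoid, 2 panels, h=1.1500): 0.036730
R(2,0) (trapezoid, 4 panels, h=0.5750): 0.014327
R(1,1) = 0.036730 + (0.036730 − 0.099719)/3 = 0.015734
R(2,1) = 0.014327 + (0.014327 − 0.036730)/3 = 0.006859
R(2,2) = 0.006859 + (0.006859 − 0.015734)/15 = 0.006267

0.0063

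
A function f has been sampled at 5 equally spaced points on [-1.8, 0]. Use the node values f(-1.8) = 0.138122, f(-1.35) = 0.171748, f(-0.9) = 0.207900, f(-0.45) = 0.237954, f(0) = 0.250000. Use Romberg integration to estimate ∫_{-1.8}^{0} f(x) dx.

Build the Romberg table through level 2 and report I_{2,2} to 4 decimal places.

I_{0,0} (trapezoid, 1 panel, h=1.8000): 0.349310
I_{1,0} (trapezoid, 2 panels, h=0.9000): 0.361765
I_{2,0} (trapezoid, 4 panels, h=0.4500): 0.365248
I_{1,1} = 0.361765 + (0.361765 − 0.349310)/3 = 0.365917
I_{2,1} = 0.365248 + (0.365248 − 0.361765)/3 = 0.366409
I_{2,2} = 0.366409 + (0.366409 − 0.365917)/15 = 0.366442

0.3664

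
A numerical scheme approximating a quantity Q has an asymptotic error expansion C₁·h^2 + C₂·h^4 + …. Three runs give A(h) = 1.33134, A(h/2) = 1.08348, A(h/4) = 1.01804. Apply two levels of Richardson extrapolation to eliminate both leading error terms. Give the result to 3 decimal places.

First eliminate the h^2 term (factor 2^2 = 4):
  B₁ = (4·1.08348 − 1.33134)/3 = 1.00086
  B₂ = (4·1.01804 − 1.08348)/3 = 0.99623
Then eliminate the h^4 term (factor 2^4 = 16):
  (16·0.99623 − 1.00086)/15 = 0.99592

0.996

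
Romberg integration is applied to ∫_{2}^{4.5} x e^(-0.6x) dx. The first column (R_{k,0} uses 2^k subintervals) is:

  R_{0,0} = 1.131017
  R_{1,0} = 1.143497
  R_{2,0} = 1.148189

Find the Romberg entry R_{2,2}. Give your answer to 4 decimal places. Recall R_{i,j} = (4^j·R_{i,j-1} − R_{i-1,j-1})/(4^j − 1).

1.1499

Richardson extrapolation on the trapezoidal column (denominator 4−1=3):
R_{1,1} = (4·1.143497 − 1.131017) / 3 = 1.147657
R_{2,1} = 1.148189 + (1.148189 − 1.143497)/3 = 1.149753
R_{2,2} = (16·1.149753 − 1.147657) / 15 = 1.149893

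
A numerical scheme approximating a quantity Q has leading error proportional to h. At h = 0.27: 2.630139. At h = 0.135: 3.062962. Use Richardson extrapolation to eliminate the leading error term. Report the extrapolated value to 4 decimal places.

Extrapolated value = (2·A(h/2) − A(h)) / (2 − 1)
= (2·3.062962 − 2.630139) / 1
= 3.495785 / 1 = 3.495785

3.4958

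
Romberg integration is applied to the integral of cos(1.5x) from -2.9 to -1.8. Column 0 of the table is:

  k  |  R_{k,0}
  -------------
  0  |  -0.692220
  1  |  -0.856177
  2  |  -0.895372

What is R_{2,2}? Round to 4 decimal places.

-0.9083

Richardson extrapolation on the trapezoidal column (denominator 4−1=3):
R_{1,1} = (4·(-0.856177) − (-0.692220)) / 3 = -0.910829
R_{2,1} = -0.895372 + (-0.895372 − (-0.856177))/3 = -0.908437
R_{2,2} = (16·(-0.908437) − (-0.910829)) / 15 = -0.908278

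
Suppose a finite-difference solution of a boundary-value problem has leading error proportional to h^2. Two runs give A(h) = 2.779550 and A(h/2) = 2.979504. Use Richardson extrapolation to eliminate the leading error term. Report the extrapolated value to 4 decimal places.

3.0462

The leading error scales as h^2; refining by a factor of 2 reduces it by 2^2 = 4.
Extrapolated value = (4·A(h/2) − A(h)) / (4 − 1)
= (4·2.979504 − 2.779550) / 3
= 9.138466 / 3 = 3.046155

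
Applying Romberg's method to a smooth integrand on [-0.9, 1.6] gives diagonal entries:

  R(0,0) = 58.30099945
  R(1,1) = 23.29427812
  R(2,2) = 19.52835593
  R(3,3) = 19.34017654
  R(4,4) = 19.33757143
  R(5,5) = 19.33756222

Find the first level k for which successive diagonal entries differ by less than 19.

|R(1,1) − R(0,0)| = 35.00672133 ≥ 19
|R(2,2) − R(1,1)| = 3.76592219 < 19

k = 2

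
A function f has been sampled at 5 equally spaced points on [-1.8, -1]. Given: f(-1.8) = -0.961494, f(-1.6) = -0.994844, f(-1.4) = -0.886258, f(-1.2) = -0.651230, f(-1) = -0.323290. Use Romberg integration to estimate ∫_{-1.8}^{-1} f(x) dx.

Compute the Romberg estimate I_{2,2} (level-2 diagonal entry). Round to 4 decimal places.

I_{0,0} (trapezoid, 1 panel, h=0.8000): -0.513914
I_{1,0} (trapezoid, 2 panels, h=0.4000): -0.611460
I_{2,0} (trapezoid, 4 panels, h=0.2000): -0.634945
I_{1,1} = -0.611460 + (-0.611460 − (-0.513914))/3 = -0.643975
I_{2,1} = -0.634945 + (-0.634945 − (-0.611460))/3 = -0.642773
I_{2,2} = -0.642773 + (-0.642773 − (-0.643975))/15 = -0.642693

-0.6427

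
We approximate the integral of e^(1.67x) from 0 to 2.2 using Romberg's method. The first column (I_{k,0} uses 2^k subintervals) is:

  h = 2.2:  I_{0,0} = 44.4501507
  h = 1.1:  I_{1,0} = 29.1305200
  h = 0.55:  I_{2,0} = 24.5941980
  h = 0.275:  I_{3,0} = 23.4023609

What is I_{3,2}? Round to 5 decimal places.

22.99995

I_{2,1} = 24.5941980 + (24.5941980 − 29.1305200)/3 = 23.0820907
I_{3,1} = 23.4023609 + (23.4023609 − 24.5941980)/3 = 23.0050819
I_{3,2} = 23.0050819 + (23.0050819 − 23.0820907)/15 = 22.9999480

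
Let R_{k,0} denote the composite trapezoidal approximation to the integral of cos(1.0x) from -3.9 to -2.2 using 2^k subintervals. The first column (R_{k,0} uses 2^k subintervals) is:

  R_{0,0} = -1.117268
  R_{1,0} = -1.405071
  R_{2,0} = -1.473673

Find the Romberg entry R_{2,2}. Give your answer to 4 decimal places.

-1.4962

R_{1,1} = (4·(-1.405071) − (-1.117268)) / 3 = -1.501005
R_{2,1} = (4·(-1.473673) − (-1.405071)) / 3 = -1.496540
R_{2,2} = (16·(-1.496540) − (-1.501005)) / 15 = -1.496242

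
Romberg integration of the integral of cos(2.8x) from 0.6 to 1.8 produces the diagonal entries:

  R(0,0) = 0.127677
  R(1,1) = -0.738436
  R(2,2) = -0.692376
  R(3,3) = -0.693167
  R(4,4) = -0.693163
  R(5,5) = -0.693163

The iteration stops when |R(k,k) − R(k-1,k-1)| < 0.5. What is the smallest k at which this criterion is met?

|R(1,1) − R(0,0)| = 0.866113 ≥ 0.5
|R(2,2) − R(1,1)| = 0.046060 < 0.5

k = 2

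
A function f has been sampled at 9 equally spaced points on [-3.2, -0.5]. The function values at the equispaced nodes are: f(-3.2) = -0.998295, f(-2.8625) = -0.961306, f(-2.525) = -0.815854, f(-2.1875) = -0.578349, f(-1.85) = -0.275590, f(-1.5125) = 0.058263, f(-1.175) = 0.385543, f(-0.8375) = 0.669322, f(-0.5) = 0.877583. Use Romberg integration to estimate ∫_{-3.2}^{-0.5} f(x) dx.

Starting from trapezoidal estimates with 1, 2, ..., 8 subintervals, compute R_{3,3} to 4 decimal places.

-0.5378

R_{0,0} (trapezoid, 1 panel, h=2.7000): -0.162961
R_{1,0} (trapezoid, 2 panels, h=1.3500): -0.453527
R_{2,0} (trapezoid, 4 panels, h=0.6750): -0.517223
R_{3,0} (trapezoid, 8 panels, h=0.3375): -0.532685
R_{1,1} = -0.453527 + (-0.453527 − (-0.162961))/3 = -0.550382
R_{2,1} = -0.517223 + (-0.517223 − (-0.453527))/3 = -0.538455
R_{3,1} = -0.532685 + (-0.532685 − (-0.517223))/3 = -0.537839
R_{2,2} = -0.538455 + (-0.538455 − (-0.550382))/15 = -0.537660
R_{3,2} = -0.537839 + (-0.537839 − (-0.538455))/15 = -0.537798
R_{3,3} = -0.537798 + (-0.537798 − (-0.537660))/63 = -0.537800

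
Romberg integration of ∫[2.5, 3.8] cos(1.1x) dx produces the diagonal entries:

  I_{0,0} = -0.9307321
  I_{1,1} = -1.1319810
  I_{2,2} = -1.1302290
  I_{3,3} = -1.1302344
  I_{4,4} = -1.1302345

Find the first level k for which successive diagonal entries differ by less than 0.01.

k = 2

|I_{1,1} − I_{0,0}| = 0.2012489 ≥ 0.01
|I_{2,2} − I_{1,1}| = 0.0017520 < 0.01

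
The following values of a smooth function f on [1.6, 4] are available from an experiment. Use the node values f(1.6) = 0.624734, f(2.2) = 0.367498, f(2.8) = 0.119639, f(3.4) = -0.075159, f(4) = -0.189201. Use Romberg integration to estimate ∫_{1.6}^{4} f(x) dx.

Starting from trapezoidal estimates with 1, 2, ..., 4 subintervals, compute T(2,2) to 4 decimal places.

0.3690

T(0,0) (trapezoid, 1 panel, h=2.4000): 0.522640
T(1,0) (trapezoid, 2 panels, h=1.2000): 0.404887
T(2,0) (trapezoid, 4 panels, h=0.6000): 0.377847
T(1,1) = 0.404887 + (0.404887 − 0.522640)/3 = 0.365636
T(2,1) = 0.377847 + (0.377847 − 0.404887)/3 = 0.368834
T(2,2) = 0.368834 + (0.368834 − 0.365636)/15 = 0.369047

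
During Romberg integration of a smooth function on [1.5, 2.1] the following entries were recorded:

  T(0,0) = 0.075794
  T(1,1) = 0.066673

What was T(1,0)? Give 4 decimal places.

0.0690

From T(1,1) = (4·T(1,0) − T(0,0))/3, solve for T(1,0):
4·T(1,0) = 3·0.066673 + 0.075794 = 0.275813
T(1,0) = 0.068953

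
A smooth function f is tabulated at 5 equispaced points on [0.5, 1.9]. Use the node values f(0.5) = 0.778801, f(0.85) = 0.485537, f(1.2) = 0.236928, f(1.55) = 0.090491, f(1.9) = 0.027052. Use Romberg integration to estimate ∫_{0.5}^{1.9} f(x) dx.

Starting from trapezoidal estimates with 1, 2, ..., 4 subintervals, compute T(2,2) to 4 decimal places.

T(0,0) (trapezoid, 1 panel, h=1.4000): 0.564097
T(1,0) (trapezoid, 2 panels, h=0.7000): 0.447898
T(2,0) (trapezoid, 4 panels, h=0.3500): 0.425559
T(1,1) = 0.447898 + (0.447898 − 0.564097)/3 = 0.409165
T(2,1) = 0.425559 + (0.425559 − 0.447898)/3 = 0.418113
T(2,2) = 0.418113 + (0.418113 − 0.409165)/15 = 0.418710

0.4187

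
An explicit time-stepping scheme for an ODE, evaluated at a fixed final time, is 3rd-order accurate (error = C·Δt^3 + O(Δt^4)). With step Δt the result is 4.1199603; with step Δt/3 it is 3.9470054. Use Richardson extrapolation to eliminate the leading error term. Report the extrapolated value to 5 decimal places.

3.94035

The leading error scales as Δt^3; refining by a factor of 3 reduces it by 3^3 = 27.
Extrapolated value = (27·A(Δt/3) − A(Δt)) / (27 − 1)
= (27·3.9470054 − 4.1199603) / 26
= 102.4491855 / 26 = 3.9403533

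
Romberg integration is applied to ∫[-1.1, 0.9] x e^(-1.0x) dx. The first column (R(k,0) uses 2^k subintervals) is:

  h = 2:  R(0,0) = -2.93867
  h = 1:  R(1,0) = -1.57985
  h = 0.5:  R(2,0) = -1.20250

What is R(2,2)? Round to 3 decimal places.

-1.073

Richardson extrapolation on the trapezoidal column (denominator 4−1=3):
R(1,1) = -1.57985 + (-1.57985 − (-2.93867))/3 = -1.12691
R(2,1) = (4·(-1.20250) − (-1.57985)) / 3 = -1.07672
R(2,2) = -1.07672 + (-1.07672 − (-1.12691))/15 = -1.07337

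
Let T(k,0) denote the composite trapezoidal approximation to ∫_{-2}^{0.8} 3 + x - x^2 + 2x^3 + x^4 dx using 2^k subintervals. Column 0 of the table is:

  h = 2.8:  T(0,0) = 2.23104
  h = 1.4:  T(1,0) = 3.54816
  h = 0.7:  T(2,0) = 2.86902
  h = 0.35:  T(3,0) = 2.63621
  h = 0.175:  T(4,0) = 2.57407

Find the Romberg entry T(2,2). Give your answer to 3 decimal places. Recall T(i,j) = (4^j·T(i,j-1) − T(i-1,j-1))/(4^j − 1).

T(1,1) = 3.54816 + (3.54816 − 2.23104)/3 = 3.98720
T(2,1) = (4·2.86902 − 3.54816) / 3 = 2.64264
T(2,2) = (16·2.64264 − 3.98720) / 15 = 2.55300

2.553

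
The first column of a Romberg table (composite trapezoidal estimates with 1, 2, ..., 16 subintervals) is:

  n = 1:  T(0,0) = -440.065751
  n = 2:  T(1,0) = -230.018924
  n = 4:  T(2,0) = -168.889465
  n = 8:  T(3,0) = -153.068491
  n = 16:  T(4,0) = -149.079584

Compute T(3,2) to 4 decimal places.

Richardson extrapolation on the trapezoidal column (denominator 4−1=3):
T(2,1) = -168.889465 + (-168.889465 − (-230.018924))/3 = -148.512979
T(3,1) = (4·(-153.068491) − (-168.889465)) / 3 = -147.794833
T(3,2) = -147.794833 + (-147.794833 − (-148.512979))/15 = -147.746957
(Column j=1 coincides with Simpson's rule on the same nodes.)

-147.7470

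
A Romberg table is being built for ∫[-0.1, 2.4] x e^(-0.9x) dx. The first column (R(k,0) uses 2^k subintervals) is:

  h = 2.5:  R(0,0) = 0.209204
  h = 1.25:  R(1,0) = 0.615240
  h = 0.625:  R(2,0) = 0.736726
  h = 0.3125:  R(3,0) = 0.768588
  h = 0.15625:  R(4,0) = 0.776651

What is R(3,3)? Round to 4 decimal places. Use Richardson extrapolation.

R(1,1) = (4·0.615240 − 0.209204) / 3 = 0.750585
R(2,1) = 0.736726 + (0.736726 − 0.615240)/3 = 0.777221
R(3,1) = 0.768588 + (0.768588 − 0.736726)/3 = 0.779209
R(2,2) = 0.777221 + (0.777221 − 0.750585)/15 = 0.778997
R(3,2) = (16·0.779209 − 0.777221) / 15 = 0.779342
R(3,3) = 0.779342 + (0.779342 − 0.778997)/63 = 0.779347
(Column j=1 coincides with Simpson's rule on the same nodes.)

0.7793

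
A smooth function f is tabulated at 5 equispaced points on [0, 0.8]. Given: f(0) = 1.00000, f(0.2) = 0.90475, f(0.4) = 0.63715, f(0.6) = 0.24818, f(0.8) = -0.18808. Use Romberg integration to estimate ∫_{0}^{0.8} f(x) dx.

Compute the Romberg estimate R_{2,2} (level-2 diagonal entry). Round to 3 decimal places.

0.446

R_{0,0} (trapezoid, 1 panel, h=0.8000): 0.32477
R_{1,0} (trapezoid, 2 panels, h=0.4000): 0.41724
R_{2,0} (trapezoid, 4 panels, h=0.2000): 0.43921
R_{1,1} = 0.41724 + (0.41724 − 0.32477)/3 = 0.44806
R_{2,1} = 0.43921 + (0.43921 − 0.41724)/3 = 0.44653
R_{2,2} = 0.44653 + (0.44653 − 0.44806)/15 = 0.44643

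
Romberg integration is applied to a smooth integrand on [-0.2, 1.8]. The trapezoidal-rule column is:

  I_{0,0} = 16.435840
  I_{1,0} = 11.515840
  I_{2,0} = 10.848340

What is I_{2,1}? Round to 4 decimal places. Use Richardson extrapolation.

10.6258

Richardson extrapolation on the trapezoidal column (denominator 4−1=3):
I_{2,1} = (4·10.848340 − 11.515840) / 3 = 10.625840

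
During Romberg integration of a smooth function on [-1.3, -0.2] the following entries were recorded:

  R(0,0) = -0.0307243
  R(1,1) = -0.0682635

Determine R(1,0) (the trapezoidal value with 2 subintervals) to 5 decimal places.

-0.05888

From R(1,1) = (4·R(1,0) − R(0,0))/3, solve for R(1,0):
4·R(1,0) = 3·(-0.0682635) + (-0.0307243) = -0.2355148
R(1,0) = -0.0588787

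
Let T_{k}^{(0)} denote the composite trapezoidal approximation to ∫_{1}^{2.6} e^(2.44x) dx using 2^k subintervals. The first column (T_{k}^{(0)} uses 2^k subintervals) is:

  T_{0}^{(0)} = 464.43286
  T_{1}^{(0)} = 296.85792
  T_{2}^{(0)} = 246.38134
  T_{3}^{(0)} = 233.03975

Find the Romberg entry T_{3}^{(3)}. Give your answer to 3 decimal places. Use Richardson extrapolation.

228.524

Richardson extrapolation on the trapezoidal column (denominator 4−1=3):
T_{1}^{(1)} = 296.85792 + (296.85792 − 464.43286)/3 = 240.99961
T_{2}^{(1)} = 246.38134 + (246.38134 − 296.85792)/3 = 229.55581
T_{3}^{(1)} = (4·233.03975 − 246.38134) / 3 = 228.59255
T_{2}^{(2)} = 229.55581 + (229.55581 − 240.99961)/15 = 228.79289
T_{3}^{(2)} = 228.59255 + (228.59255 − 229.55581)/15 = 228.52833
T_{3}^{(3)} = (64·228.52833 − 228.79289) / 63 = 228.52413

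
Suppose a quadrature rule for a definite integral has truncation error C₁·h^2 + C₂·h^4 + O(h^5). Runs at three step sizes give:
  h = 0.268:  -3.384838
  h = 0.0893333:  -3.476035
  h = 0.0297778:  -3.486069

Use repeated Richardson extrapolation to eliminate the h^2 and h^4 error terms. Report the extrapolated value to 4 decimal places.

-3.4873

First eliminate the h^2 term (factor 3^2 = 9):
  B₁ = (9·(-3.476035) − (-3.384838))/8 = -3.487435
  B₂ = (9·(-3.486069) − (-3.476035))/8 = -3.487323
Then eliminate the h^4 term (factor 3^4 = 81):
  (81·(-3.487323) − (-3.487435))/80 = -3.487322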